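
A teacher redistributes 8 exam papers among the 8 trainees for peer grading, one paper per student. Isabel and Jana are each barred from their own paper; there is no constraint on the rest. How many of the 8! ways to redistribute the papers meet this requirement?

Let A_j be the event that the j-th constrained one is fixed. By inclusion-exclusion over the 2 events:
Σ_{j=0}^{2} (-1)^j C(2,j)(8-j)!
= C(2,0)·8! - C(2,1)·7! + C(2,2)·6!
= 40320 - 10080 + 720
= 30960

30960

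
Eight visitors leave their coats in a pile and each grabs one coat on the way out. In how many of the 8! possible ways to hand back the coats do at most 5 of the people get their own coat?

# with exactly i fixed is C(8,i)·!(8-i); sum over i=0..5:
  i=0: C(8,0)·!8 = 1·14833 = 14833
  i=1: C(8,1)·!7 = 8·1854 = 14832
  i=2: C(8,2)·!6 = 28·265 = 7420
  i=3: C(8,3)·!5 = 56·44 = 2464
  i=4: C(8,4)·!4 = 70·9 = 630
  i=5: C(8,5)·!3 = 56·2 = 112
Total = 40291.

40291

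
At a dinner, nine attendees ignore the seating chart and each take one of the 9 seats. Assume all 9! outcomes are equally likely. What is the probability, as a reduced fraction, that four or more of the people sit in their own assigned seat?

Favorable outcomes: Σ_{i≥4} C(9,i)·!(9-i) = 126·44 + 126·9 + 84·2 + 36·1 + 9·0 + 1·1 = 6883.
Total outcomes: 9! = 362880.
Probability = 6883/362880 = 6883/362880.

6883/362880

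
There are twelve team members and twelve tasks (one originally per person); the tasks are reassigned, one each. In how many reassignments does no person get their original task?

The subfactorial !12 = [12!/e] (nearest integer).
12! = 479001600, and 479001600/e ≈ 176214840.93, so !12 = 176214841.

176214841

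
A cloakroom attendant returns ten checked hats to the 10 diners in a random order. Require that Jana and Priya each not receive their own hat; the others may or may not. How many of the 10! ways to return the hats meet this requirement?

2943360

Let A_j be the event that the j-th constrained one is fixed. By inclusion-exclusion over the 2 events:
Σ_{j=0}^{2} (-1)^j C(2,j)(10-j)!
= C(2,0)·10! - C(2,1)·9! + C(2,2)·8!
= 3628800 - 725760 + 40320
= 2943360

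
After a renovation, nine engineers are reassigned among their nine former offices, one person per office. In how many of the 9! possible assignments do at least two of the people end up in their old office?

95887

Sum C(9,i)·!(9-i) for i = 2..9:
  i=2: C(9,2)·!7 = 36·1854 = 66744
  i=3: C(9,3)·!6 = 84·265 = 22260
  i=4: C(9,4)·!5 = 126·44 = 5544
  i=5: C(9,5)·!4 = 126·9 = 1134
  i=6: C(9,6)·!3 = 84·2 = 168
  i=7: C(9,7)·!2 = 36·1 = 36
  i=8: C(9,8)·!1 = 9·0 = 0
  i=9: C(9,9)·!0 = 1·1 = 1
Total = 95887.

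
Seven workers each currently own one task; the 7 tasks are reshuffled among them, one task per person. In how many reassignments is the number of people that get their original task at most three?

4948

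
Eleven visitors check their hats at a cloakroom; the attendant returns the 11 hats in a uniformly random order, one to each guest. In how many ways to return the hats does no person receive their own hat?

14684570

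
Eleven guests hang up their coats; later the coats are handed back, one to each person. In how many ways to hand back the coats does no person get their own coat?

14684570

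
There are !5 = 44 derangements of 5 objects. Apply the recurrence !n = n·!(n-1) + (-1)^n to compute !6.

!6 = 6·44 + 1 = 265.

265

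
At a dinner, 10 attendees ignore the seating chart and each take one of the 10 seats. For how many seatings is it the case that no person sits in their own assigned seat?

1334961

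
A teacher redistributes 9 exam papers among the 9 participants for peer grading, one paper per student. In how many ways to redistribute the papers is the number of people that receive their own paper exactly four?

5544

Choose which 4 of the 9 are fixed: C(9,4) = 126.
The remaining 5 must be deranged: !5 = 44.
Total: 126 × 44 = 5544.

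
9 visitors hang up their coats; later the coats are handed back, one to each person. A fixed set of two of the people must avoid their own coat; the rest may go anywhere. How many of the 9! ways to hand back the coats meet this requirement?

287280

Let A_j be the event that the j-th constrained one is fixed. By inclusion-exclusion over the 2 events:
Σ_{j=0}^{2} (-1)^j C(2,j)(9-j)!
= C(2,0)·9! - C(2,1)·8! + C(2,2)·7!
= 362880 - 80640 + 5040
= 287280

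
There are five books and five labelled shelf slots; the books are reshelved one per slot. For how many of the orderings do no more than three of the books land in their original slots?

# with exactly i fixed is C(5,i)·!(5-i); sum over i=0..3:
  i=0: C(5,0)·!5 = 1·44 = 44
  i=1: C(5,1)·!4 = 5·9 = 45
  i=2: C(5,2)·!3 = 10·2 = 20
  i=3: C(5,3)·!2 = 10·1 = 10
Total = 119.

119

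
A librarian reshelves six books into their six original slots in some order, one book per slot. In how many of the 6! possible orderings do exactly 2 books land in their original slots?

Choose which 2 of the 6 are fixed: C(6,2) = 15.
The other 4 form a derangement: !4 = 9.
Total: 15 × 9 = 135.

135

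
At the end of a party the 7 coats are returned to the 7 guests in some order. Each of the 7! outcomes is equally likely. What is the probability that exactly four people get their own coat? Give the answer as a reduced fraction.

Favorable outcomes: C(7,4)·!3 = 35·2 = 70.
Total outcomes: 7! = 5040.
Probability = 70/5040 = 1/72.

1/72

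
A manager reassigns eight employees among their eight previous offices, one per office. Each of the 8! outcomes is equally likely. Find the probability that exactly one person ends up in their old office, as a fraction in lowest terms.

103/280

Favorable outcomes: C(8,1)·!7 = 8·1854 = 14832.
Total outcomes: 8! = 40320.
Probability = 14832/40320 = 103/280.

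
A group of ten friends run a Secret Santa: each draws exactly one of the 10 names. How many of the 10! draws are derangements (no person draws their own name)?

1334961

Recurrence: !10 = 10·!9 + (-1)^10.
!10 = 10·133496 + 1 = 1334961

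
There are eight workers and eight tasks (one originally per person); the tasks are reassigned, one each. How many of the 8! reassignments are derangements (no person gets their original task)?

The number of derangements of 8 is !8 = Σ_{k=0}^{8} (-1)^k·8!/k!
= 8! - 8!/1! + 8!/2! - 8!/3! + 8!/4! - 8!/5! + 8!/6! - 8!/7! + 8!/8!
= 40320 - 40320 + 20160 - 6720 + 1680 - 336 + 56 - 8 + 1
= 14833

14833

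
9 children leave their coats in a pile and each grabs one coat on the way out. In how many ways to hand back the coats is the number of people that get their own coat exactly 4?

5544

Pick the 4 fixed positions: C(9,4) = 126 ways.
The remaining 5 must be deranged: !5 = 44.
Total: 126 × 44 = 5544.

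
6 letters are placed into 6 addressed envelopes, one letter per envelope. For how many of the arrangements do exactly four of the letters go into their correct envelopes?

15

Choose which 4 of the 6 are fixed: C(6,4) = 15.
The other 2 form a derangement: !2 = 1.
Total: 15 × 1 = 15.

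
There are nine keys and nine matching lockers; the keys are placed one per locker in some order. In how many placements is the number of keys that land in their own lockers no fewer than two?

Sum C(9,i)·!(9-i) for i = 2..9:
  i=2: C(9,2)·!7 = 36·1854 = 66744
  i=3: C(9,3)·!6 = 84·265 = 22260
  i=4: C(9,4)·!5 = 126·44 = 5544
  i=5: C(9,5)·!4 = 126·9 = 1134
  i=6: C(9,6)·!3 = 84·2 = 168
  i=7: C(9,7)·!2 = 36·1 = 36
  i=8: C(9,8)·!1 = 9·0 = 0
  i=9: C(9,9)·!0 = 1·1 = 1
Total = 95887.

95887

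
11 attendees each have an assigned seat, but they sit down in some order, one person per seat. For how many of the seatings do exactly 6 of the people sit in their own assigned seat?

Choose which 6 of the 11 are fixed: C(11,6) = 462.
The remaining 5 must be deranged: !5 = 44.
Total: 462 × 44 = 20328.

20328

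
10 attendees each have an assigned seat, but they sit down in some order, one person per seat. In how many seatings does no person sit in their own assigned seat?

1334961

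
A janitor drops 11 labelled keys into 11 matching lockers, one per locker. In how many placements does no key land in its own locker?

14684570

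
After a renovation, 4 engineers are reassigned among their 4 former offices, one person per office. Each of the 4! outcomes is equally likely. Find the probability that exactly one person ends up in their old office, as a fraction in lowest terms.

Favorable outcomes: C(4,1)·!3 = 4·2 = 8.
Total outcomes: 4! = 24.
Probability = 8/24 = 1/3.

1/3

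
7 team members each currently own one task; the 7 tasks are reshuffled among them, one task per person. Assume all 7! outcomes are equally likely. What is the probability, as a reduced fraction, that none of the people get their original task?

103/280

Favorable outcomes: !7 = 1854.
Total outcomes: 7! = 5040.
Probability = 1854/5040 = 103/280.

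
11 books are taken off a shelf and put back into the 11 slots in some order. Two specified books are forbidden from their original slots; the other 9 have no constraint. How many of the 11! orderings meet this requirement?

Let A_j be the event that the j-th constrained one is fixed. By inclusion-exclusion over the 2 events:
Σ_{j=0}^{2} (-1)^j C(2,j)(11-j)!
= C(2,0)·11! - C(2,1)·10! + C(2,2)·9!
= 39916800 - 7257600 + 362880
= 33022080

33022080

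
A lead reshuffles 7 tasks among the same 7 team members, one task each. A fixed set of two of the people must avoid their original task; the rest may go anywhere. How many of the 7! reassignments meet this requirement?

Let A_j be the event that the j-th constrained one is fixed. By inclusion-exclusion over the 2 events:
Σ_{j=0}^{2} (-1)^j C(2,j)(7-j)!
= C(2,0)·7! - C(2,1)·6! + C(2,2)·5!
= 5040 - 1440 + 120
= 3720

3720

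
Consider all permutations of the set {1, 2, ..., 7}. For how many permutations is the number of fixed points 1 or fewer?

# with exactly i fixed is C(7,i)·!(7-i); sum over i=0..1:
  i=0: C(7,0)·!7 = 1·1854 = 1854
  i=1: C(7,1)·!6 = 7·265 = 1855
Total = 3709.

3709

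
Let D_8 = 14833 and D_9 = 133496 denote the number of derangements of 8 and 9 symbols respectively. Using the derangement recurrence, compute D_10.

1334961

D_10 = (10-1)·(D_9 + D_8) = 9·(133496 + 14833) = 9·148329 = 1334961.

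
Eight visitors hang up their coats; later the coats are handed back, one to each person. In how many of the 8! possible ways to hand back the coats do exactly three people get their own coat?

2464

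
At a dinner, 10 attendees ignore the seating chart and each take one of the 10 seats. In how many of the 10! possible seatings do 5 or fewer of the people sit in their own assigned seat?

3626624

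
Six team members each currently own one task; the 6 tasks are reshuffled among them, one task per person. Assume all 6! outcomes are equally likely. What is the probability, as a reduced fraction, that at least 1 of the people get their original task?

Favorable outcomes: Σ_{i≥1} C(6,i)·!(6-i) = 6·44 + 15·9 + 20·2 + 15·1 + 6·0 + 1·1 = 455.
Total outcomes: 6! = 720.
Probability = 455/720 = 91/144.

91/144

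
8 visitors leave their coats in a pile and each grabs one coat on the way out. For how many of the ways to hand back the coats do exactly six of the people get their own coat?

28

Choose which 6 of the 8 are fixed: C(8,6) = 28.
The remaining 2 must be deranged: !2 = 1.
Total: 28 × 1 = 28.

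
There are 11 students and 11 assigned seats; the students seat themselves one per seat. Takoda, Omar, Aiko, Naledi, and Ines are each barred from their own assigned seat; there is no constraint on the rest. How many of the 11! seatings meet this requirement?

25022880

Inclusion-exclusion on the 5 forbidden self-matches:
Σ_{j=0}^{5} (-1)^j C(5,j)(11-j)!
= C(5,0)·11! - C(5,1)·10! + C(5,2)·9! - C(5,3)·8! + C(5,4)·7! - C(5,5)·6!
= 39916800 - 18144000 + 3628800 - 403200 + 25200 - 720
= 25022880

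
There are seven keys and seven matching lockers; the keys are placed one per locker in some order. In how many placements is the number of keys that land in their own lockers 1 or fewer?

3709

Sum C(7,i)·!(7-i) for i = 0..1:
  i=0: C(7,0)·!7 = 1·1854 = 1854
  i=1: C(7,1)·!6 = 7·265 = 1855
Total = 3709.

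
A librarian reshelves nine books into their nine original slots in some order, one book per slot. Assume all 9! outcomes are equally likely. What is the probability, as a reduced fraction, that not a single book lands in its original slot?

16687/45360

Favorable outcomes: !9 = 133496.
Total outcomes: 9! = 362880.
Probability = 133496/362880 = 16687/45360.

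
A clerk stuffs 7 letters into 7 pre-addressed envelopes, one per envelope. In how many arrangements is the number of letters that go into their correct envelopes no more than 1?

# with exactly i fixed is C(7,i)·!(7-i); sum over i=0..1:
  i=0: C(7,0)·!7 = 1·1854 = 1854
  i=1: C(7,1)·!6 = 7·265 = 1855
Total = 3709.

3709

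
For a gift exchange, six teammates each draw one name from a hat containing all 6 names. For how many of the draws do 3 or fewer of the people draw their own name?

# with exactly i fixed is C(6,i)·!(6-i); sum over i=0..3:
  i=0: C(6,0)·!6 = 1·265 = 265
  i=1: C(6,1)·!5 = 6·44 = 264
  i=2: C(6,2)·!4 = 15·9 = 135
  i=3: C(6,3)·!3 = 20·2 = 40
Total = 704.

704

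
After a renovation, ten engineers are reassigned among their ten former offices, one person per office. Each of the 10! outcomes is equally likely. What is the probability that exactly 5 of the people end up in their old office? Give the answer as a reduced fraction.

11/3600

Favorable outcomes: C(10,5)·!5 = 252·44 = 11088.
Total outcomes: 10! = 3628800.
Probability = 11088/3628800 = 11/3600.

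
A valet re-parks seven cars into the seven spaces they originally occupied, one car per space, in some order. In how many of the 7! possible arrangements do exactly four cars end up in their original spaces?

70

Pick the 4 fixed positions: C(7,4) = 35 ways.
The other 3 form a derangement: !3 = 2.
Total: 35 × 2 = 70.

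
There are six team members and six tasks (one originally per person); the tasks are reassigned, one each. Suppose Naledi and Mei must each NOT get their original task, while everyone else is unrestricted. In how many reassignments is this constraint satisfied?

Let A_j be the event that the j-th constrained one is fixed. By inclusion-exclusion over the 2 events:
Σ_{j=0}^{2} (-1)^j C(2,j)(6-j)!
= C(2,0)·6! - C(2,1)·5! + C(2,2)·4!
= 720 - 240 + 24
= 504

504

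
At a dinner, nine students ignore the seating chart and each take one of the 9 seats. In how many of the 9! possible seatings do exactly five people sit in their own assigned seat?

1134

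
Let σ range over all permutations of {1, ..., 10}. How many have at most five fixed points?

3626624

Sum C(10,i)·!(10-i) for i = 0..5:
  i=0: C(10,0)·!10 = 1·1334961 = 1334961
  i=1: C(10,1)·!9 = 10·133496 = 1334960
  i=2: C(10,2)·!8 = 45·14833 = 667485
  i=3: C(10,3)·!7 = 120·1854 = 222480
  i=4: C(10,4)·!6 = 210·265 = 55650
  i=5: C(10,5)·!5 = 252·44 = 11088
Total = 3626624.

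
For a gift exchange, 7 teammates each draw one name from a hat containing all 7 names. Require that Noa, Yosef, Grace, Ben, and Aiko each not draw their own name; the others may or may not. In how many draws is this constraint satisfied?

2428

Inclusion-exclusion on the 5 forbidden self-matches:
Σ_{j=0}^{5} (-1)^j C(5,j)(7-j)!
= C(5,0)·7! - C(5,1)·6! + C(5,2)·5! - C(5,3)·4! + C(5,4)·3! - C(5,5)·2!
= 5040 - 3600 + 1200 - 240 + 30 - 2
= 2428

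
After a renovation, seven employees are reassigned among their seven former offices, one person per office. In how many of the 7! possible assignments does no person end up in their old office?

By inclusion-exclusion, !7 = Σ (-1)^k · 7!/k! for k=0..7
= 7! - 7!/1! + 7!/2! - 7!/3! + 7!/4! - 7!/5! + 7!/6! - 7!/7!
= 5040 - 5040 + 2520 - 840 + 210 - 42 + 7 - 1
= 1854

1854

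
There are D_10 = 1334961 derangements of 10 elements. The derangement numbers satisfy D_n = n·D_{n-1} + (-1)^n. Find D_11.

14684570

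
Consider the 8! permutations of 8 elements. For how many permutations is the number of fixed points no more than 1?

29665

# with exactly i fixed is C(8,i)·!(8-i); sum over i=0..1:
  i=0: C(8,0)·!8 = 1·14833 = 14833
  i=1: C(8,1)·!7 = 8·1854 = 14832
Total = 29665.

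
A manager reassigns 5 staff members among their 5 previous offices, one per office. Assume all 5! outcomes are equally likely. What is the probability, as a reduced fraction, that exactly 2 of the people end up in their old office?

1/6

Favorable outcomes: C(5,2)·!3 = 10·2 = 20.
Total outcomes: 5! = 120.
Probability = 20/120 = 1/6.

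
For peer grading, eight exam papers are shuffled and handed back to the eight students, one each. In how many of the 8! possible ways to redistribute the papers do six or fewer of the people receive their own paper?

Sum C(8,i)·!(8-i) for i = 0..6:
  i=0: C(8,0)·!8 = 1·14833 = 14833
  i=1: C(8,1)·!7 = 8·1854 = 14832
  i=2: C(8,2)·!6 = 28·265 = 7420
  i=3: C(8,3)·!5 = 56·44 = 2464
  i=4: C(8,4)·!4 = 70·9 = 630
  i=5: C(8,5)·!3 = 56·2 = 112
  i=6: C(8,6)·!2 = 28·1 = 28
Total = 40319.

40319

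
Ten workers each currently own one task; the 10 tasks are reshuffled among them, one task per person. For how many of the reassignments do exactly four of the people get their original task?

55650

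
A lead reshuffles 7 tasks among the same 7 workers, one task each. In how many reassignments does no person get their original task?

1854

Use !n = n·!(n-1) + (-1)^n.
!7 = 7·265 - 1 = 1854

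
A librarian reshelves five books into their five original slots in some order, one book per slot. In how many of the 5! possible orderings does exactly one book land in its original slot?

Choose which one of the 5 is fixed: C(5,1) = 5.
The remaining 4 must be deranged: !4 = 9.
Total: 5 × 9 = 45.

45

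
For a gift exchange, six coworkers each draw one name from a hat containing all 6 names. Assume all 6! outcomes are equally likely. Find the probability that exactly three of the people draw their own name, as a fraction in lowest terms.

Favorable outcomes: C(6,3)·!3 = 20·2 = 40.
Total outcomes: 6! = 720.
Probability = 40/720 = 1/18.

1/18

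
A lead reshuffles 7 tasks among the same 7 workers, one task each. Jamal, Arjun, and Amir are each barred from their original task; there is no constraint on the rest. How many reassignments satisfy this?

Inclusion-exclusion on the 3 forbidden self-matches:
Σ_{j=0}^{3} (-1)^j C(3,j)(7-j)!
= C(3,0)·7! - C(3,1)·6! + C(3,2)·5! - C(3,3)·4!
= 5040 - 2160 + 360 - 24
= 3216

3216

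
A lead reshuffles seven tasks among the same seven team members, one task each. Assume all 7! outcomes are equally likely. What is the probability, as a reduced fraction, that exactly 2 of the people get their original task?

Favorable outcomes: C(7,2)·!5 = 21·44 = 924.
Total outcomes: 7! = 5040.
Probability = 924/5040 = 11/60.

11/60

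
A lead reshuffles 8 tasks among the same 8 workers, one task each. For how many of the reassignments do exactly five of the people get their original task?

Pick the 5 fixed positions: C(8,5) = 56 ways.
The remaining 3 must be deranged: !3 = 2.
Total: 56 × 2 = 112.

112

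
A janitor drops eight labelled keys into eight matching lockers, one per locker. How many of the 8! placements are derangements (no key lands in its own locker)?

Use !n = n·!(n-1) + (-1)^n.
!8 = 8·1854 + 1 = 14833

14833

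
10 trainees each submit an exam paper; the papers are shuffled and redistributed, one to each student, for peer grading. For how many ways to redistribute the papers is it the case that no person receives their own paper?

By inclusion-exclusion, !10 = Σ (-1)^k · 10!/k! for k=0..10
= 10! - 10!/1! + 10!/2! - 10!/3! + 10!/4! - 10!/5! + 10!/6! - 10!/7! + 10!/8! - 10!/9! + 10!/10!
= 3628800 - 3628800 + 1814400 - 604800 + 151200 - 30240 + 5040 - 720 + 90 - 10 + 1
= 1334961

1334961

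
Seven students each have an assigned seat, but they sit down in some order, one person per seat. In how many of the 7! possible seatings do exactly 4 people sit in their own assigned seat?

Pick the 4 fixed positions: C(7,4) = 35 ways.
The remaining 3 must be deranged: !3 = 2.
Total: 35 × 2 = 70.

70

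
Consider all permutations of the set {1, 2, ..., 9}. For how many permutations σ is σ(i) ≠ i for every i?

133496

The number of derangements of 9 is !9 = Σ_{k=0}^{9} (-1)^k·9!/k!
= 9! - 9!/1! + 9!/2! - 9!/3! + 9!/4! - 9!/5! + 9!/6! - 9!/7! + 9!/8! - 9!/9!
= 362880 - 362880 + 181440 - 60480 + 15120 - 3024 + 504 - 72 + 9 - 1
= 133496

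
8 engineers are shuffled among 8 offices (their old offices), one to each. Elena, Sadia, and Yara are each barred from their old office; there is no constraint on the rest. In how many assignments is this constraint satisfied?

27240

Inclusion-exclusion on the 3 forbidden self-matches:
Σ_{j=0}^{3} (-1)^j C(3,j)(8-j)!
= C(3,0)·8! - C(3,1)·7! + C(3,2)·6! - C(3,3)·5!
= 40320 - 15120 + 2160 - 120
= 27240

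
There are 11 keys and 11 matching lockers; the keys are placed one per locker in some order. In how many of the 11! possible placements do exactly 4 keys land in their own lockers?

611820

Pick the 4 fixed positions: C(11,4) = 330 ways.
The remaining 7 must be deranged: !7 = 1854.
Total: 330 × 1854 = 611820.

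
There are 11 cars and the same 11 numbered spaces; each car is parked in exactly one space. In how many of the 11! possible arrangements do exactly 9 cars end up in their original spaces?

55

Choose which 9 of the 11 are fixed: C(11,9) = 55.
The other 2 form a derangement: !2 = 1.
Total: 55 × 1 = 55.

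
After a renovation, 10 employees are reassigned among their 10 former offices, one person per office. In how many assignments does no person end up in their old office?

1334961

Use !n = (n-1)(!(n-1) + !(n-2)).
!10 = 9·(133496 + 14833) = 9·148329 = 1334961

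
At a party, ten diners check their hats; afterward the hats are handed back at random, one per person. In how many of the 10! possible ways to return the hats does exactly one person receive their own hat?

Pick the single fixed position: C(10,1) = 10 ways.
The remaining 9 must be deranged: !9 = 133496.
Total: 10 × 133496 = 1334960.

1334960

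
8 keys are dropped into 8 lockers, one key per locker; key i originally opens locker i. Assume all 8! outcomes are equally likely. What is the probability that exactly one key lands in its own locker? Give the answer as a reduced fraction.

Favorable outcomes: C(8,1)·!7 = 8·1854 = 14832.
Total outcomes: 8! = 40320.
Probability = 14832/40320 = 103/280.

103/280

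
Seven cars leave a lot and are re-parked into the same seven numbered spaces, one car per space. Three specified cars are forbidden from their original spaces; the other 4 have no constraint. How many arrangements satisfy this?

3216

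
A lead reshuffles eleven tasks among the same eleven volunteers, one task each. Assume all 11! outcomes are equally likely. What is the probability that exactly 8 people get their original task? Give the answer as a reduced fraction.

1/120960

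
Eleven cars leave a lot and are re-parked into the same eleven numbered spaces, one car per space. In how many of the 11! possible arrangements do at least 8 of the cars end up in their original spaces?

386

Sum C(11,i)·!(11-i) for i = 8..11:
  i=8: C(11,8)·!3 = 165·2 = 330
  i=9: C(11,9)·!2 = 55·1 = 55
  i=10: C(11,10)·!1 = 11·0 = 0
  i=11: C(11,11)·!0 = 1·1 = 1
Total = 386.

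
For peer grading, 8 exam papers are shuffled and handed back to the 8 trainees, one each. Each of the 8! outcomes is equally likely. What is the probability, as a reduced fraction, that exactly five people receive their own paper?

1/360

Favorable outcomes: C(8,5)·!3 = 56·2 = 112.
Total outcomes: 8! = 40320.
Probability = 112/40320 = 1/360.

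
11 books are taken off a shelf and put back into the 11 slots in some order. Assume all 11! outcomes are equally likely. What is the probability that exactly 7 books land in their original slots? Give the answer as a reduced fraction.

Favorable outcomes: C(11,7)·!4 = 330·9 = 2970.
Total outcomes: 11! = 39916800.
Probability = 2970/39916800 = 1/13440.

1/13440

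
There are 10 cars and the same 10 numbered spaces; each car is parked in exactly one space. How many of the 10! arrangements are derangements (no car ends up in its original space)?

1334961

The subfactorial !10 = [10!/e] (nearest integer).
10! = 3628800, and 3628800/e ≈ 1334960.92, so !10 = 1334961.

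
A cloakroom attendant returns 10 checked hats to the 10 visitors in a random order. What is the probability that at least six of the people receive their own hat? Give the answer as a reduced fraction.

Favorable outcomes: Σ_{i≥6} C(10,i)·!(10-i) = 210·9 + 120·2 + 45·1 + 10·0 + 1·1 = 2176.
Total outcomes: 10! = 3628800.
Probability = 2176/3628800 = 17/28350.

17/28350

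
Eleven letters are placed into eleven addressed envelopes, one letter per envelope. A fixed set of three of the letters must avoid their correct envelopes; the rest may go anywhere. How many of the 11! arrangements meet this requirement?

Let A_j be the event that the j-th constrained one is fixed. By inclusion-exclusion over the 3 events:
Σ_{j=0}^{3} (-1)^j C(3,j)(11-j)!
= C(3,0)·11! - C(3,1)·10! + C(3,2)·9! - C(3,3)·8!
= 39916800 - 10886400 + 1088640 - 40320
= 30078720

30078720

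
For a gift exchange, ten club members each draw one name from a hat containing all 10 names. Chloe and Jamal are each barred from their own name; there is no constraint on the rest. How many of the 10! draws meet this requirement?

2943360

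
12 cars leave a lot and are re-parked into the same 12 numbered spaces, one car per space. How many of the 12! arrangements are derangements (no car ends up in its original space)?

The number of derangements of 12 is !12 = Σ_{k=0}^{12} (-1)^k·12!/k!
= 12! - 12!/1! + 12!/2! - 12!/3! + 12!/4! - 12!/5! + 12!/6! - 12!/7! + 12!/8! - 12!/9! + 12!/10! - 12!/11! + 12!/12!
= 479001600 - 479001600 + 239500800 - 79833600 + 19958400 - 3991680 + 665280 - 95040 + 11880 - 1320 + 132 - 12 + 1
= 176214841

176214841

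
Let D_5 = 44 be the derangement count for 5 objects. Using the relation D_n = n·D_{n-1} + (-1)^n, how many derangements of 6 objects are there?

265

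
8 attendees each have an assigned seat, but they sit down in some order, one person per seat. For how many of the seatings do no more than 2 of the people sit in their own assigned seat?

37085

# with exactly i fixed is C(8,i)·!(8-i); sum over i=0..2:
  i=0: C(8,0)·!8 = 1·14833 = 14833
  i=1: C(8,1)·!7 = 8·1854 = 14832
  i=2: C(8,2)·!6 = 28·265 = 7420
Total = 37085.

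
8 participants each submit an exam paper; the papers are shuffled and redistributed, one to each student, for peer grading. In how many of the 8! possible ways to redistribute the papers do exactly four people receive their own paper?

Pick the 4 fixed positions: C(8,4) = 70 ways.
The remaining 4 must be deranged: !4 = 9.
Total: 70 × 9 = 630.

630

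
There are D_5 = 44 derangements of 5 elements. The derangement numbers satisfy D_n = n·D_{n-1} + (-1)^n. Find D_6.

265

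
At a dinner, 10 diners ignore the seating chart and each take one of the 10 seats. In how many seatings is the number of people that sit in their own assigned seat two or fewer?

3337406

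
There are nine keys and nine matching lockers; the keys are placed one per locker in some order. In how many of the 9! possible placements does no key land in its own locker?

133496

The subfactorial !9 = [9!/e] (nearest integer).
9! = 362880, and 362880/e ≈ 133496.09, so !9 = 133496.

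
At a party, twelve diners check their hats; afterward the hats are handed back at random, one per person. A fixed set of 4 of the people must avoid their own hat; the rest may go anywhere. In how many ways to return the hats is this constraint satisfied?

339696000

Let A_j be the event that the j-th constrained one is fixed. By inclusion-exclusion over the 4 events:
Σ_{j=0}^{4} (-1)^j C(4,j)(12-j)!
= C(4,0)·12! - C(4,1)·11! + C(4,2)·10! - C(4,3)·9! + C(4,4)·8!
= 479001600 - 159667200 + 21772800 - 1451520 + 40320
= 339696000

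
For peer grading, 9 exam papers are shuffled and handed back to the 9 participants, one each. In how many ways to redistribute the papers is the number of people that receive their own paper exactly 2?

66744

Choose which 2 of the 9 are fixed: C(9,2) = 36.
The other 7 form a derangement: !7 = 1854.
Total: 36 × 1854 = 66744.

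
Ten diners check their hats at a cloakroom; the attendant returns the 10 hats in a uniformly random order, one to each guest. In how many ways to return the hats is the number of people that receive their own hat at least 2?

958879

Sum C(10,i)·!(10-i) for i = 2..10:
  i=2: C(10,2)·!8 = 45·14833 = 667485
  i=3: C(10,3)·!7 = 120·1854 = 222480
  i=4: C(10,4)·!6 = 210·265 = 55650
  i=5: C(10,5)·!5 = 252·44 = 11088
  i=6: C(10,6)·!4 = 210·9 = 1890
  i=7: C(10,7)·!3 = 120·2 = 240
  i=8: C(10,8)·!2 = 45·1 = 45
  i=9: C(10,9)·!1 = 10·0 = 0
  i=10: C(10,10)·!0 = 1·1 = 1
Total = 958879.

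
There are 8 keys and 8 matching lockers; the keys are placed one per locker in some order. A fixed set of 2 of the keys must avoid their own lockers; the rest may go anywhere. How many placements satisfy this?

30960

Inclusion-exclusion on the 2 forbidden self-matches:
Σ_{j=0}^{2} (-1)^j C(2,j)(8-j)!
= C(2,0)·8! - C(2,1)·7! + C(2,2)·6!
= 40320 - 10080 + 720
= 30960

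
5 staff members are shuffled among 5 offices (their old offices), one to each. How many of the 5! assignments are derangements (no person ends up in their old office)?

44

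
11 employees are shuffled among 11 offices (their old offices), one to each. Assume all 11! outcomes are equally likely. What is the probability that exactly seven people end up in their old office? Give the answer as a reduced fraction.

1/13440

Favorable outcomes: C(11,7)·!4 = 330·9 = 2970.
Total outcomes: 11! = 39916800.
Probability = 2970/39916800 = 1/13440.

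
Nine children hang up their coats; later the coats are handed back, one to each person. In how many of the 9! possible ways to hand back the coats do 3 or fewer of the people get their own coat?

355997

# with exactly i fixed is C(9,i)·!(9-i); sum over i=0..3:
  i=0: C(9,0)·!9 = 1·133496 = 133496
  i=1: C(9,1)·!8 = 9·14833 = 133497
  i=2: C(9,2)·!7 = 36·1854 = 66744
  i=3: C(9,3)·!6 = 84·265 = 22260
Total = 355997.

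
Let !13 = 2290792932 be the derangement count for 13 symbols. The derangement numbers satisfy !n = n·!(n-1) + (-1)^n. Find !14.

32071101049

!14 = 14·2290792932 + 1 = 32071101049.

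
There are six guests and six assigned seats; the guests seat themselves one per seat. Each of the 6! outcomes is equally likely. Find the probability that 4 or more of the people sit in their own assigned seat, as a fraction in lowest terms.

Favorable outcomes: Σ_{i≥4} C(6,i)·!(6-i) = 15·1 + 6·0 + 1·1 = 16.
Total outcomes: 6! = 720.
Probability = 16/720 = 1/45.

1/45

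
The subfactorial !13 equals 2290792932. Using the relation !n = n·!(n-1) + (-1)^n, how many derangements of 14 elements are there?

!14 = 14·2290792932 + 1 = 32071101049.

32071101049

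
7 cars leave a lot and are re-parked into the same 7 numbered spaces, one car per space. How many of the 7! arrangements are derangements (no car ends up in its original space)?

1854

!7 is the nearest integer to 7!/e.
7! = 5040, and 5040/e ≈ 1854.11, so !7 = 1854.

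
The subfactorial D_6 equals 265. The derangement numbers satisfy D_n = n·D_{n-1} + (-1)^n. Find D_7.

1854

D_7 = 7·265 - 1 = 1854.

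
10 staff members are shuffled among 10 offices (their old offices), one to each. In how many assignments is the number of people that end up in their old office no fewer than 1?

Sum C(10,i)·!(10-i) for i = 1..10:
  i=1: C(10,1)·!9 = 10·133496 = 1334960
  i=2: C(10,2)·!8 = 45·14833 = 667485
  i=3: C(10,3)·!7 = 120·1854 = 222480
  i=4: C(10,4)·!6 = 210·265 = 55650
  i=5: C(10,5)·!5 = 252·44 = 11088
  i=6: C(10,6)·!4 = 210·9 = 1890
  i=7: C(10,7)·!3 = 120·2 = 240
  i=8: C(10,8)·!2 = 45·1 = 45
  i=9: C(10,9)·!1 = 10·0 = 0
  i=10: C(10,10)·!0 = 1·1 = 1
Total = 2293839.

2293839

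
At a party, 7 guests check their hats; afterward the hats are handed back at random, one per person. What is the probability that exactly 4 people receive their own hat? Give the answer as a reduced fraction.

1/72

Favorable outcomes: C(7,4)·!3 = 35·2 = 70.
Total outcomes: 7! = 5040.
Probability = 70/5040 = 1/72.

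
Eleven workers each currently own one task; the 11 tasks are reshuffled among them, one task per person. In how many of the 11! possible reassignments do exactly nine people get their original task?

55

Pick the 9 fixed positions: C(11,9) = 55 ways.
The other 2 form a derangement: !2 = 1.
Total: 55 × 1 = 55.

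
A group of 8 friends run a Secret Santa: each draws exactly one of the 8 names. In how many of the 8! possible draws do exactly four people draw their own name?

630

Pick the 4 fixed positions: C(8,4) = 70 ways.
The other 4 form a derangement: !4 = 9.
Total: 70 × 9 = 630.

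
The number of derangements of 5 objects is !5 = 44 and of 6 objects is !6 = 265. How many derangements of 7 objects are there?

!7 = (7-1)·(!6 + !5) = 6·(265 + 44) = 6·309 = 1854.

1854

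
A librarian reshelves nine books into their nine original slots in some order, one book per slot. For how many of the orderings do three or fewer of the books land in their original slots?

# with exactly i fixed is C(9,i)·!(9-i); sum over i=0..3:
  i=0: C(9,0)·!9 = 1·133496 = 133496
  i=1: C(9,1)·!8 = 9·14833 = 133497
  i=2: C(9,2)·!7 = 36·1854 = 66744
  i=3: C(9,3)·!6 = 84·265 = 22260
Total = 355997.

355997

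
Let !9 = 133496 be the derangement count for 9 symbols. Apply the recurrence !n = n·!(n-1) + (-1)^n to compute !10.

1334961

!10 = 10·133496 + 1 = 1334961.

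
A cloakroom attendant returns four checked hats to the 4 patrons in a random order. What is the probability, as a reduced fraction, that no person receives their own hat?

3/8

Favorable outcomes: !4 = 9.
Total outcomes: 4! = 24.
Probability = 9/24 = 3/8.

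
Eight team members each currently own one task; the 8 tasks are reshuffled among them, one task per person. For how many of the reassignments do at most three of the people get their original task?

39549

Sum C(8,i)·!(8-i) for i = 0..3:
  i=0: C(8,0)·!8 = 1·14833 = 14833
  i=1: C(8,1)·!7 = 8·1854 = 14832
  i=2: C(8,2)·!6 = 28·265 = 7420
  i=3: C(8,3)·!5 = 56·44 = 2464
Total = 39549.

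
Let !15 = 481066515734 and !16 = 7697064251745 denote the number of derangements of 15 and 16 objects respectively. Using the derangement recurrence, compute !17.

130850092279664

!17 = (17-1)·(!16 + !15) = 16·(7697064251745 + 481066515734) = 16·8178130767479 = 130850092279664.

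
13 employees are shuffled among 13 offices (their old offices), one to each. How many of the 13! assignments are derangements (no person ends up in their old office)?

!13 is the nearest integer to 13!/e.
13! = 6227020800, and 6227020800/e ≈ 2290792932.07, so !13 = 2290792932.

2290792932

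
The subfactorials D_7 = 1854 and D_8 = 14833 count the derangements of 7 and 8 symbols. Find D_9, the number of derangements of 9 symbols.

133496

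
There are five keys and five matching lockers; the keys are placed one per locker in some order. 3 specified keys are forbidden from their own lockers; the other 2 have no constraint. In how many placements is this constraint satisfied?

64

Inclusion-exclusion on the 3 forbidden self-matches:
Σ_{j=0}^{3} (-1)^j C(3,j)(5-j)!
= C(3,0)·5! - C(3,1)·4! + C(3,2)·3! - C(3,3)·2!
= 120 - 72 + 18 - 2
= 64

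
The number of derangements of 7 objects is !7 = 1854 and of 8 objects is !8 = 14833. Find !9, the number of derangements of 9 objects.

133496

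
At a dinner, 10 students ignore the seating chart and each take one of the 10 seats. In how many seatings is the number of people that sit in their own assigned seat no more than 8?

# with exactly i fixed is C(10,i)·!(10-i); sum over i=0..8:
  i=0: C(10,0)·!10 = 1·1334961 = 1334961
  i=1: C(10,1)·!9 = 10·133496 = 1334960
  i=2: C(10,2)·!8 = 45·14833 = 667485
  i=3: C(10,3)·!7 = 120·1854 = 222480
  i=4: C(10,4)·!6 = 210·265 = 55650
  i=5: C(10,5)·!5 = 252·44 = 11088
  i=6: C(10,6)·!4 = 210·9 = 1890
  i=7: C(10,7)·!3 = 120·2 = 240
  i=8: C(10,8)·!2 = 45·1 = 45
Total = 3628799.

3628799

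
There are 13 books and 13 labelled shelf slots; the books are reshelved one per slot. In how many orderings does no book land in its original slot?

2290792932

Use !n = n·!(n-1) + (-1)^n.
!13 = 13·176214841 - 1 = 2290792932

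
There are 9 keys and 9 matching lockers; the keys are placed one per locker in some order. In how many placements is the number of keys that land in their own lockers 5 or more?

1339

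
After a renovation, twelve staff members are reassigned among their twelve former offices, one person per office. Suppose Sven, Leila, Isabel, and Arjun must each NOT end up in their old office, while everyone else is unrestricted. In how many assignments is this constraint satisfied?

Let A_j be the event that the j-th constrained one is fixed. By inclusion-exclusion over the 4 events:
Σ_{j=0}^{4} (-1)^j C(4,j)(12-j)!
= C(4,0)·12! - C(4,1)·11! + C(4,2)·10! - C(4,3)·9! + C(4,4)·8!
= 479001600 - 159667200 + 21772800 - 1451520 + 40320
= 339696000

339696000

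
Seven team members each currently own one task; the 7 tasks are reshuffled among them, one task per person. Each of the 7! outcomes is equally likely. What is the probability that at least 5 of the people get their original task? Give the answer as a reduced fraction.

Favorable outcomes: Σ_{i≥5} C(7,i)·!(7-i) = 21·1 + 7·0 + 1·1 = 22.
Total outcomes: 7! = 5040.
Probability = 22/5040 = 11/2520.

11/2520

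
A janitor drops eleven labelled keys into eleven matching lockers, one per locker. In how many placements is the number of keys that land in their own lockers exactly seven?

2970

Pick the 7 fixed positions: C(11,7) = 330 ways.
The remaining 4 must be deranged: !4 = 9.
Total: 330 × 9 = 2970.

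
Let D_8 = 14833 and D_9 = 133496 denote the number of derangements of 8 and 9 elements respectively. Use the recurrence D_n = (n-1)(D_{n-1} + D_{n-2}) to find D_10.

D_10 = (10-1)·(D_9 + D_8) = 9·(133496 + 14833) = 9·148329 = 1334961.

1334961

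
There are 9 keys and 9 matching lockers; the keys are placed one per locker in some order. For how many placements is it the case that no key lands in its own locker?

133496

By inclusion-exclusion, !9 = Σ (-1)^k · 9!/k! for k=0..9
= 9! - 9!/1! + 9!/2! - 9!/3! + 9!/4! - 9!/5! + 9!/6! - 9!/7! + 9!/8! - 9!/9!
= 362880 - 362880 + 181440 - 60480 + 15120 - 3024 + 504 - 72 + 9 - 1
= 133496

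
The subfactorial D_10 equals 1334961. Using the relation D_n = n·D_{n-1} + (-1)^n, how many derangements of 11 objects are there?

D_11 = 11·1334961 - 1 = 14684570.

14684570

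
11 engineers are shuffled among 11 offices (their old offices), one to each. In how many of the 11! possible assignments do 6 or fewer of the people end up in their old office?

39913444

Sum C(11,i)·!(11-i) for i = 0..6:
  i=0: C(11,0)·!11 = 1·14684570 = 14684570
  i=1: C(11,1)·!10 = 11·1334961 = 14684571
  i=2: C(11,2)·!9 = 55·133496 = 7342280
  i=3: C(11,3)·!8 = 165·14833 = 2447445
  i=4: C(11,4)·!7 = 330·1854 = 611820
  i=5: C(11,5)·!6 = 462·265 = 122430
  i=6: C(11,6)·!5 = 462·44 = 20328
Total = 39913444.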